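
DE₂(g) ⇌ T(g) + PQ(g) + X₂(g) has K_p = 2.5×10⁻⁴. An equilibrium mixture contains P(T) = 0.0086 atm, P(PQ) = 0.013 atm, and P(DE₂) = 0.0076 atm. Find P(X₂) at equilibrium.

P(X₂) = 0.017 atm

At equilibrium, K_p = P(T)·P(PQ)·P(X₂) / P(DE₂) = 2.5×10⁻⁴.
(0.0086)·(0.013)·(P(X₂)) / (0.0076) = 2.5×10⁻⁴
P(X₂) = 0.0170 = 0.017 atm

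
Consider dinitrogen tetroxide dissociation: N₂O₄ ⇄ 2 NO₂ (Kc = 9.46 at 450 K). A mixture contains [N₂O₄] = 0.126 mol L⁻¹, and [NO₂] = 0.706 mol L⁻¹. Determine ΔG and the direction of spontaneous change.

ΔG = -3.26 kJ/mol; the forward reaction is spontaneous

Qc = [NO₂]² / [N₂O₄] = (0.706)² / (0.126) = 3.96
ΔG = RT ln(Qc/Kc) = (8.314 J mol⁻¹ K⁻¹)(450 K) × ln(3.96/9.46)
   = (3.741 kJ/mol)(-0.8708) = -3.26 kJ/mol
ΔG < 0, so the forward reaction is spontaneous (proceeds forward).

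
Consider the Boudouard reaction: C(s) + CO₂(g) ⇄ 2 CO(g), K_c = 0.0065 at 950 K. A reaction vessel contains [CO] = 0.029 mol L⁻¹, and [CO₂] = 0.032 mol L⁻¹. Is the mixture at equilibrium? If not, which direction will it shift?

(C is a pure solid — omitted from Q_c.)
Q_c = [CO]² / [CO₂] = (0.029)² / (0.032) = 0.026
Q_c = 0.026 > K_c = 0.0065: net reverse reaction.

no; Q > K, reaction proceeds in reverse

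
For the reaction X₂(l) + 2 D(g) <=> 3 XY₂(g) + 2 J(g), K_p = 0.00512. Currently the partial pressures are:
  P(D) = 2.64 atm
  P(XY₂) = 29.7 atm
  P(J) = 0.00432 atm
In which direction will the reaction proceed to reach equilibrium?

(X₂ is a pure liquid — omitted from Q_p.)
Q_p = P(XY₂)³·P(J)² / P(D)² = (29.7)³·(0.00432)² / (2.64)² = 0.0702
Q_p = 0.0702 > K_p = 0.00512, so the reverse reaction proceeds.

in the reverse direction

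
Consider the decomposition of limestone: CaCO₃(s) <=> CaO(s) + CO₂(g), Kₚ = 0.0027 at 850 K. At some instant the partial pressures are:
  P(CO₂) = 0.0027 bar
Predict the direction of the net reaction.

neither direction; the system is at equilibrium

(CaCO₃, CaO are pure solids — omitted from Qₚ.)
Qₚ = P(CO₂) = 0.0027
Qₚ = 0.0027 = Kₚ, so the system is already at equilibrium.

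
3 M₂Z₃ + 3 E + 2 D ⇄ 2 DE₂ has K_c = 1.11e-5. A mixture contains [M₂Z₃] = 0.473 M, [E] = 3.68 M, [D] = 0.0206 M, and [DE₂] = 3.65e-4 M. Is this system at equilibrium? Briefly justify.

Q_c = [DE₂]² / ([M₂Z₃]³·[E]³·[D]²) = (3.65e-4)² / ((0.473)³·(3.68)³·(0.0206)²) = 5.95e-5
Q_c = 5.95e-5 > K_c = 1.11e-5: net reverse reaction.

no; Q > K, reaction proceeds in reverse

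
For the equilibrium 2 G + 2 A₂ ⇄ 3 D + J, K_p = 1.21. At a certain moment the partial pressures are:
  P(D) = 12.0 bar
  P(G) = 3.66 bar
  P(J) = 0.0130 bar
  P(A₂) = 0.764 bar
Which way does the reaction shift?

reverse (toward reactants)

Q_p = P(D)³·P(J) / (P(G)²·P(A₂)²) = (12.0)³·(0.0130) / ((3.66)²·(0.764)²) = 2.87
Q_p = 2.87 > K_p = 1.21, so the reverse reaction proceeds.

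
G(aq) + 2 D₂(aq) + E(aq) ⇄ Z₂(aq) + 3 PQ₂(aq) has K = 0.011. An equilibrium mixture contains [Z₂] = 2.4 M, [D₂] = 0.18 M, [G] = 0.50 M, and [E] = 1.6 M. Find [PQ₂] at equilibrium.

[PQ₂] = 0.049 M

At equilibrium, K = [Z₂]·[PQ₂]³ / ([G]·[D₂]²·[E]) = 0.011.
(2.4)·([PQ₂])³ / ((0.50)·(0.18)²·(1.6)) = 0.011
[PQ₂]³ = 1.19e-4 ⇒ [PQ₂] = 0.049 M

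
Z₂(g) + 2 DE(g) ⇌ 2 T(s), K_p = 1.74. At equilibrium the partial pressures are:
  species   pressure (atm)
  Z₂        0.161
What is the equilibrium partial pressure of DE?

P(DE) = 1.89 atm

(T is a pure solid — omitted from K_p.)
At equilibrium, K_p = 1 / (P(Z₂)·P(DE)²) = 1.74.
1 / ((0.161)·(P(DE))²) = 1.74
P(DE)² = 3.57 ⇒ P(DE) = 1.89 atm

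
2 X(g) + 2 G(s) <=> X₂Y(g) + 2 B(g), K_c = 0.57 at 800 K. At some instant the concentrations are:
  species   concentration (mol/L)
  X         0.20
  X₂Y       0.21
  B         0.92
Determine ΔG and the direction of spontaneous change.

(G is a pure solid — omitted from Q_c.)
Q_c = [X₂Y]·[B]² / [X]² = (0.21)·(0.92)² / (0.20)² = 4.44
ΔG = RT ln(Q_c/K_c) = (8.314 J mol⁻¹ K⁻¹)(800 K) × ln(4.44/0.57)
   = (6.651 kJ/mol)(2.053) = 13.7 kJ/mol
ΔG > 0, so the forward reaction is non-spontaneous (proceeds in reverse).

ΔG = 13.7 kJ/mol; the forward reaction is non-spontaneous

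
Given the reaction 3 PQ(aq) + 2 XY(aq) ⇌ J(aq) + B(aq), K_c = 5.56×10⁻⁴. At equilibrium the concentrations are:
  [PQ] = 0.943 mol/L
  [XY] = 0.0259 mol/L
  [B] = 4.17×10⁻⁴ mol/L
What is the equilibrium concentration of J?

At equilibrium, K_c = [J]·[B] / ([PQ]³·[XY]²) = 5.56×10⁻⁴.
([J])·(4.17×10⁻⁴) / ((0.943)³·(0.0259)²) = 5.56×10⁻⁴
[J] = 7.50×10⁻⁴ mol/L

[J] = 7.50×10⁻⁴ mol/L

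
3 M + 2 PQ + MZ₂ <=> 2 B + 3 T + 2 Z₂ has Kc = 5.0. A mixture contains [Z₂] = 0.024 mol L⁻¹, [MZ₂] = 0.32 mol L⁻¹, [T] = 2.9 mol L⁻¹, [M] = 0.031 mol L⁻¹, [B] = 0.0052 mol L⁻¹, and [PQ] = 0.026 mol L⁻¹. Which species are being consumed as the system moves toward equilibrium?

Qc = [B]²·[T]³·[Z₂]² / ([M]³·[PQ]²·[MZ₂]) = (0.0052)²·(2.9)³·(0.024)² / ((0.031)³·(0.026)²·(0.32)) = 59
Qc = 59 > Kc = 5.0: net reverse reaction.

B, T, Z₂ (products)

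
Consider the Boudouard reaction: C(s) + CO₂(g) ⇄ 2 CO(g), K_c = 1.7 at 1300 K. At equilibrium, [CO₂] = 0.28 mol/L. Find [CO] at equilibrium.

(C is a pure solid — omitted from K_c.)
At equilibrium, K_c = [CO]² / [CO₂] = 1.7.
([CO])² / (0.28) = 1.7
[CO]² = 0.476 ⇒ [CO] = 0.69 mol/L

[CO] = 0.69 mol/L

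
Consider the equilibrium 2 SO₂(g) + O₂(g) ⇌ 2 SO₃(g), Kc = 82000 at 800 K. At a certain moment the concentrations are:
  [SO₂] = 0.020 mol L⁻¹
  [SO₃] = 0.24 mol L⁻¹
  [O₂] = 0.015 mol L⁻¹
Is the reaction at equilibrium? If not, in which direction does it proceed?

in the forward direction

Qc = [SO₃]² / ([SO₂]²·[O₂]) = (0.24)² / ((0.020)²·(0.015)) = 9600
Qc = 9600 < Kc = 82000, so the forward reaction proceeds.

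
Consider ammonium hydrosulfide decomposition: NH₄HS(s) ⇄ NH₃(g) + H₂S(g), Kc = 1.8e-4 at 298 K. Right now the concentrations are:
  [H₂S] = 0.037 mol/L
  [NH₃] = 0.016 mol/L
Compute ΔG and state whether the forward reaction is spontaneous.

ΔG = 2.95 kJ/mol; the forward reaction is non-spontaneous

(NH₄HS is a pure solid — omitted from Qc.)
Qc = [NH₃]·[H₂S] = (0.016)·(0.037) = 5.92e-4
ΔG = RT ln(Qc/Kc) = (8.314 J mol⁻¹ K⁻¹)(298 K) × ln(5.92e-4/1.8e-4)
   = (2.478 kJ/mol)(1.191) = 2.95 kJ/mol
ΔG > 0, so the forward reaction is non-spontaneous (proceeds in reverse).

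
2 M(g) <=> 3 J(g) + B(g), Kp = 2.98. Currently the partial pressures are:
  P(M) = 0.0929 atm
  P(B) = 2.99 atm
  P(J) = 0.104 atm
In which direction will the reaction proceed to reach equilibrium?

to the right

Qp = P(J)³·P(B) / P(M)² = (0.104)³·(2.99) / (0.0929)² = 0.390
Qp = 0.390 < Kp = 2.98, so the forward reaction proceeds.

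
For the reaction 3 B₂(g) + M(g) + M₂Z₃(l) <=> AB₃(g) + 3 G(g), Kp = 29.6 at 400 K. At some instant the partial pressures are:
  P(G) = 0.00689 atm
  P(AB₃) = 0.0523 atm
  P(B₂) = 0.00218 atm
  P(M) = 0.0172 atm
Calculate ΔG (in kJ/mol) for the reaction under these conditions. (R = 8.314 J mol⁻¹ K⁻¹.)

(M₂Z₃ is a pure liquid — omitted from Qp.)
Qp = P(AB₃)·P(G)³ / (P(B₂)³·P(M)) = (0.0523)·(0.00689)³ / ((0.00218)³·(0.0172)) = 96.0
ΔG = RT ln(Qp/Kp) = (8.314 J mol⁻¹ K⁻¹)(400 K) × ln(96.0/29.6)
   = (3.326 kJ/mol)(1.177) = 3.91 kJ/mol
ΔG > 0, so the forward reaction is non-spontaneous (proceeds in reverse).

ΔG = 3.91 kJ/mol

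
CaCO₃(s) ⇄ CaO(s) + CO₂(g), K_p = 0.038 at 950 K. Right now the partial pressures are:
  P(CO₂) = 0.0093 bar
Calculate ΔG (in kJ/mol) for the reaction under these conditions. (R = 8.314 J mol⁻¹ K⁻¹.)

ΔG = -11.1 kJ/mol

(CaCO₃, CaO are pure solids — omitted from Q_p.)
Q_p = P(CO₂) = 0.00930
ΔG = RT ln(Q_p/K_p) = (8.314 J mol⁻¹ K⁻¹)(950 K) × ln(0.00930/0.038)
   = (7.898 kJ/mol)(-1.408) = -11.1 kJ/mol
ΔG < 0, so the forward reaction is spontaneous (proceeds forward).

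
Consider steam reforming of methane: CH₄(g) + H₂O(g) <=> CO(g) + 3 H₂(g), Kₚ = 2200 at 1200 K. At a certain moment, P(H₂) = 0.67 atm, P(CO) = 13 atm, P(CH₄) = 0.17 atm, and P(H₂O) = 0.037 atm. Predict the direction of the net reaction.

in the forward direction

Qₚ = P(CO)·P(H₂)³ / (P(CH₄)·P(H₂O)) = (13)·(0.67)³ / ((0.17)·(0.037)) = 620
Qₚ = 620 < Kₚ = 2200, so the forward reaction proceeds.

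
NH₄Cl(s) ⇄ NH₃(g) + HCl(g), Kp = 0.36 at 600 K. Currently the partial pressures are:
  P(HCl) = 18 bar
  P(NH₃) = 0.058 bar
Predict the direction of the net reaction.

(NH₄Cl is a pure solid — omitted from Qp.)
Qp = P(NH₃)·P(HCl) = (0.058)·(18) = 1.0
Qp = 1.0 > Kp = 0.36, so the reverse reaction proceeds.

in the reverse direction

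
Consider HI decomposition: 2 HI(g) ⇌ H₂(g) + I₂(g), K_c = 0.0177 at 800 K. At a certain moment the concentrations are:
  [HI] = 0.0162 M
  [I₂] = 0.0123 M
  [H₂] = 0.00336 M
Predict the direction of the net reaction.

in the reverse direction

Q_c = [H₂]·[I₂] / [HI]² = (0.00336)·(0.0123) / (0.0162)² = 0.157
Q_c = 0.157 > K_c = 0.0177, so the reverse reaction proceeds.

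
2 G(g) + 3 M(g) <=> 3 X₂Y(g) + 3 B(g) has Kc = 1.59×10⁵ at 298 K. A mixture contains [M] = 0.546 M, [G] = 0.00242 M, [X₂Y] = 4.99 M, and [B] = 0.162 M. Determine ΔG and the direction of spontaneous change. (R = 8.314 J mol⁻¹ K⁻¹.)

ΔG = 3.09 kJ/mol; the forward reaction is non-spontaneous

Qc = [X₂Y]³·[B]³ / ([G]²·[M]³) = (4.99)³·(0.162)³ / ((0.00242)²·(0.546)³) = 5.54×10⁵
ΔG = RT ln(Qc/Kc) = (8.314 J mol⁻¹ K⁻¹)(298 K) × ln(5.54×10⁵/1.59×10⁵)
   = (2.478 kJ/mol)(1.248) = 3.09 kJ/mol
ΔG > 0, so the forward reaction is non-spontaneous (proceeds in reverse).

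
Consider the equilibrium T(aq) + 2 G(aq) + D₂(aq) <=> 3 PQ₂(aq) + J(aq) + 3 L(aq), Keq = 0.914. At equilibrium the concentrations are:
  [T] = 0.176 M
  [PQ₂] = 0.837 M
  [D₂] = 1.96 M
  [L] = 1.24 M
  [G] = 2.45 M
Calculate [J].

[J] = 1.69 M

At equilibrium, Keq = [PQ₂]³·[J]·[L]³ / ([T]·[G]²·[D₂]) = 0.914.
(0.837)³·([J])·(1.24)³ / ((0.176)·(2.45)²·(1.96)) = 0.914
[J] = 1.69 M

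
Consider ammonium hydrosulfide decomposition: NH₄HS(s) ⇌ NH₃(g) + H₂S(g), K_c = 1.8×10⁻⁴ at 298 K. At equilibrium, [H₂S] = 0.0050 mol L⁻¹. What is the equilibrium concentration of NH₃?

(NH₄HS is a pure solid — omitted from K_c.)
At equilibrium, K_c = [NH₃]·[H₂S] = 1.8×10⁻⁴.
([NH₃])·(0.0050) = 1.8×10⁻⁴
[NH₃] = 0.0360 = 0.036 mol L⁻¹

[NH₃] = 0.036 mol L⁻¹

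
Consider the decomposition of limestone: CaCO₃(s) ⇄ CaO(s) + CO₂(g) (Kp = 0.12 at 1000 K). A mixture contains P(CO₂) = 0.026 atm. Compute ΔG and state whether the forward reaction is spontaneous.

(CaCO₃, CaO are pure solids — omitted from Qp.)
Qp = P(CO₂) = 0.0260
ΔG = RT ln(Qp/Kp) = (8.314 J mol⁻¹ K⁻¹)(1000 K) × ln(0.0260/0.12)
   = (8.314 kJ/mol)(-1.529) = -12.7 kJ/mol
ΔG < 0, so the forward reaction is spontaneous (proceeds forward).

ΔG = -12.7 kJ/mol; the forward reaction is spontaneous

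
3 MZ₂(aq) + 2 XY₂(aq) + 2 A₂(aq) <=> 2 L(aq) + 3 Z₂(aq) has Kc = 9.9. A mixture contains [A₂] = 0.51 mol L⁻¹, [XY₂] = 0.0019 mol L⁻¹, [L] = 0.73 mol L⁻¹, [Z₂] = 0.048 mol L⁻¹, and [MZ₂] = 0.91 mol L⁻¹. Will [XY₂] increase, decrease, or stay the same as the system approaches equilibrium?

increase

Qc = [L]²·[Z₂]³ / ([MZ₂]³·[XY₂]²·[A₂]²) = (0.73)²·(0.048)³ / ((0.91)³·(0.0019)²·(0.51)²) = 83
Qc = 83 > Kc = 9.9: net reverse reaction.
XY₂ is a reactant, so it increases.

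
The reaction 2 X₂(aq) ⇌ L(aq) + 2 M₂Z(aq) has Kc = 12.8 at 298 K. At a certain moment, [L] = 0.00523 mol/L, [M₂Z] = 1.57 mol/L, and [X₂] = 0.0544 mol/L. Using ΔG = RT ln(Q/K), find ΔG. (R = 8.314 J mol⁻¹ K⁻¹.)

Qc = [L]·[M₂Z]² / [X₂]² = (0.00523)·(1.57)² / (0.0544)² = 4.36
ΔG = RT ln(Qc/Kc) = (8.314 J mol⁻¹ K⁻¹)(298 K) × ln(4.36/12.8)
   = (2.478 kJ/mol)(-1.077) = -2.67 kJ/mol
ΔG < 0, so the forward reaction is spontaneous (proceeds forward).

ΔG = -2.67 kJ/mol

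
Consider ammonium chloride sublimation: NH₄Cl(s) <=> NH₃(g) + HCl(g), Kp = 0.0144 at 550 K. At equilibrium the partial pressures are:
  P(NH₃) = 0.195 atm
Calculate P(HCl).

(NH₄Cl is a pure solid — omitted from Kp.)
At equilibrium, Kp = P(NH₃)·P(HCl) = 0.0144.
(0.195)·(P(HCl)) = 0.0144
P(HCl) = 0.0738 atm

P(HCl) = 0.0738 atm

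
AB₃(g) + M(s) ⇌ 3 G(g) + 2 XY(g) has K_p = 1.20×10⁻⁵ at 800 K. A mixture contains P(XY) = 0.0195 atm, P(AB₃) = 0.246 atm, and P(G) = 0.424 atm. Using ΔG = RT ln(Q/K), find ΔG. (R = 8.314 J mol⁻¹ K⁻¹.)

ΔG = 15.2 kJ/mol

(M is a pure solid — omitted from Q_p.)
Q_p = P(G)³·P(XY)² / P(AB₃) = (0.424)³·(0.0195)² / (0.246) = 1.18×10⁻⁴
ΔG = RT ln(Q_p/K_p) = (8.314 J mol⁻¹ K⁻¹)(800 K) × ln(1.18×10⁻⁴/1.20×10⁻⁵)
   = (6.651 kJ/mol)(2.286) = 15.2 kJ/mol
ΔG > 0, so the forward reaction is non-spontaneous (proceeds in reverse).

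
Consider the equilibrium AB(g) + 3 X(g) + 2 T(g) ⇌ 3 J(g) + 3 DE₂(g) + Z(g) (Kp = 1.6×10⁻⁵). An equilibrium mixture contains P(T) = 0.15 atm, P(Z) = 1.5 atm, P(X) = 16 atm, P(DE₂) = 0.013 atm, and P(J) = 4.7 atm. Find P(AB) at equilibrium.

P(AB) = 0.23 atm

At equilibrium, Kp = P(J)³·P(DE₂)³·P(Z) / (P(AB)·P(X)³·P(T)²) = 1.6×10⁻⁵.
(4.7)³·(0.013)³·(1.5) / ((P(AB))·(16)³·(0.15)²) = 1.6×10⁻⁵
P(AB) = 0.232 = 0.23 atm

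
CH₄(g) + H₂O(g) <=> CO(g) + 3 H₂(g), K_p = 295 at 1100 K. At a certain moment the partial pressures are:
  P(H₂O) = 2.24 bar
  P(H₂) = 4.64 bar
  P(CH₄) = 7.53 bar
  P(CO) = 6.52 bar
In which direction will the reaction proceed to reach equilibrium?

toward products

Q_p = P(CO)·P(H₂)³ / (P(CH₄)·P(H₂O)) = (6.52)·(4.64)³ / ((7.53)·(2.24)) = 38.6
Q_p = 38.6 < K_p = 295, so the forward reaction proceeds.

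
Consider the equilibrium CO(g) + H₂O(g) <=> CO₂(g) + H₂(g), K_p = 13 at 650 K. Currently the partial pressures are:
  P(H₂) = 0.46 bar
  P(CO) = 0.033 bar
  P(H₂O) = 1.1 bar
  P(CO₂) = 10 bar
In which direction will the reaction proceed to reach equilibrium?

Q_p = P(CO₂)·P(H₂) / (P(CO)·P(H₂O)) = (10)·(0.46) / ((0.033)·(1.1)) = 130
Q_p = 130 > K_p = 13, so the reverse reaction proceeds.

to the left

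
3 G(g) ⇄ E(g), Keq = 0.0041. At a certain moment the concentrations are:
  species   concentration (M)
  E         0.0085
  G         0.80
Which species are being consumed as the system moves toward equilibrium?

Q = [E] / [G]³ = (0.0085) / (0.80)³ = 0.017
Q = 0.017 > Keq = 0.0041: net reverse reaction.

E (products)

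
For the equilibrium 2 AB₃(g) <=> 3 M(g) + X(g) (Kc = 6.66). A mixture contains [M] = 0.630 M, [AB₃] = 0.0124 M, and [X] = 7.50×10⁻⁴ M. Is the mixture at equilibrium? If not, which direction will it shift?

Qc = [M]³·[X] / [AB₃]² = (0.630)³·(7.50×10⁻⁴) / (0.0124)² = 1.22
Qc = 1.22 < Kc = 6.66: net forward reaction.

no; Q < K, reaction proceeds forward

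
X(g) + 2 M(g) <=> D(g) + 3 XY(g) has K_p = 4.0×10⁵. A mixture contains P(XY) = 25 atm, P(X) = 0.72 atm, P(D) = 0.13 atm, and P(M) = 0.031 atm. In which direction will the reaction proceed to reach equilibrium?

Q_p = P(D)·P(XY)³ / (P(X)·P(M)²) = (0.13)·(25)³ / ((0.72)·(0.031)²) = 2.9×10⁶
Q_p = 2.9×10⁶ > K_p = 4.0×10⁵, so the reverse reaction proceeds.

reverse (toward reactants)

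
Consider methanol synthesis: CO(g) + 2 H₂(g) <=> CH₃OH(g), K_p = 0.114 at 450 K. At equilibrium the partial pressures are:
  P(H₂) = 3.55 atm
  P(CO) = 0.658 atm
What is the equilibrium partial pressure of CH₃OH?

At equilibrium, K_p = P(CH₃OH) / (P(CO)·P(H₂)²) = 0.114.
(P(CH₃OH)) / ((0.658)·(3.55)²) = 0.114
P(CH₃OH) = 0.945 atm

P(CH₃OH) = 0.945 atm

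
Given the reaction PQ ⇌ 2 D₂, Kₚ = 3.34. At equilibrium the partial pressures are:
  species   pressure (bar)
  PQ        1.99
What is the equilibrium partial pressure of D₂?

P(D₂) = 2.58 bar

At equilibrium, Kₚ = P(D₂)² / P(PQ) = 3.34.
(P(D₂))² / (1.99) = 3.34
P(D₂)² = 6.65 ⇒ P(D₂) = 2.58 bar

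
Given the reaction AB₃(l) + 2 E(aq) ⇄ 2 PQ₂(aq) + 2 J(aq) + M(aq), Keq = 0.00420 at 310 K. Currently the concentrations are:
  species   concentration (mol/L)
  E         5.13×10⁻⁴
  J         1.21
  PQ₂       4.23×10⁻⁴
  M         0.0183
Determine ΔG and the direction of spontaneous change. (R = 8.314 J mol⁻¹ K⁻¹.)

(AB₃ is a pure liquid — omitted from Q.)
Q = [PQ₂]²·[J]²·[M] / [E]² = (4.23×10⁻⁴)²·(1.21)²·(0.0183) / (5.13×10⁻⁴)² = 0.0182
ΔG = RT ln(Q/Keq) = (8.314 J mol⁻¹ K⁻¹)(310 K) × ln(0.0182/0.00420)
   = (2.577 kJ/mol)(1.466) = 3.78 kJ/mol
ΔG > 0, so the forward reaction is non-spontaneous (proceeds in reverse).

ΔG = 3.78 kJ/mol; the forward reaction is non-spontaneous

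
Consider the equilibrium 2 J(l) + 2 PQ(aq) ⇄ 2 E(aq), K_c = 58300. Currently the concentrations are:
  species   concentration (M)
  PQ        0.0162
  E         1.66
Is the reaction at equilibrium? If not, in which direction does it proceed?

(J is a pure liquid — omitted from Q_c.)
Q_c = [E]² / [PQ]² = (1.66)² / (0.0162)² = 10500
Q_c = 10500 < K_c = 58300, so the forward reaction proceeds.

toward products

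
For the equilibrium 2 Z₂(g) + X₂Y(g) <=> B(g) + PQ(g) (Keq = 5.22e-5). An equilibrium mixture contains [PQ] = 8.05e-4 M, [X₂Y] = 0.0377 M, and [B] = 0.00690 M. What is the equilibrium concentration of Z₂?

At equilibrium, Keq = [B]·[PQ] / ([Z₂]²·[X₂Y]) = 5.22e-5.
(0.00690)·(8.05e-4) / (([Z₂])²·(0.0377)) = 5.22e-5
[Z₂]² = 2.82 ⇒ [Z₂] = 1.68 M

[Z₂] = 1.68 M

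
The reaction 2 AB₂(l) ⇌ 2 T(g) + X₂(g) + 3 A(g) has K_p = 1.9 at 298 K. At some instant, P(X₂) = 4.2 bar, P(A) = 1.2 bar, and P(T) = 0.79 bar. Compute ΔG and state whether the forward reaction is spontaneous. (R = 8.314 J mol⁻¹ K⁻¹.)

(AB₂ is a pure liquid — omitted from Q_p.)
Q_p = P(T)²·P(X₂)·P(A)³ = (0.79)²·(4.2)·(1.2)³ = 4.53
ΔG = RT ln(Q_p/K_p) = (8.314 J mol⁻¹ K⁻¹)(298 K) × ln(4.53/1.9)
   = (2.478 kJ/mol)(0.8689) = 2.15 kJ/mol
ΔG > 0, so the forward reaction is non-spontaneous (proceeds in reverse).

ΔG = 2.15 kJ/mol; the forward reaction is non-spontaneous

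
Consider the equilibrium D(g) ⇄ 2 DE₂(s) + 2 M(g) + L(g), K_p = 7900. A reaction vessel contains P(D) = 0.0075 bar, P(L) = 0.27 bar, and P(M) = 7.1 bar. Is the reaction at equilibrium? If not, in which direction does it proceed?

(DE₂ is a pure solid — omitted from Q_p.)
Q_p = P(M)²·P(L) / P(D) = (7.1)²·(0.27) / (0.0075) = 1800
Q_p = 1800 < K_p = 7900, so the forward reaction proceeds.

to the right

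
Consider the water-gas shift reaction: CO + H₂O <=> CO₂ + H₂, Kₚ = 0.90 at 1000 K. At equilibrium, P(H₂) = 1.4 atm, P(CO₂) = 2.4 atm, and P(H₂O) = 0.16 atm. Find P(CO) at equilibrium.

P(CO) = 23 atm

At equilibrium, Kₚ = P(CO₂)·P(H₂) / (P(CO)·P(H₂O)) = 0.90.
(2.4)·(1.4) / ((P(CO))·(0.16)) = 0.90
P(CO) = 23.3 = 23 atm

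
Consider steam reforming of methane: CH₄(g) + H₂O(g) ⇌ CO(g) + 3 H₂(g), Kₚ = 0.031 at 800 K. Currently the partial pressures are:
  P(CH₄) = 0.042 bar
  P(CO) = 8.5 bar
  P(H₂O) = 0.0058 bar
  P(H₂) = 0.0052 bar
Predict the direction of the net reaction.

Qₚ = P(CO)·P(H₂)³ / (P(CH₄)·P(H₂O)) = (8.5)·(0.0052)³ / ((0.042)·(0.0058)) = 0.0049
Qₚ = 0.0049 < Kₚ = 0.031, so the forward reaction proceeds.

to the right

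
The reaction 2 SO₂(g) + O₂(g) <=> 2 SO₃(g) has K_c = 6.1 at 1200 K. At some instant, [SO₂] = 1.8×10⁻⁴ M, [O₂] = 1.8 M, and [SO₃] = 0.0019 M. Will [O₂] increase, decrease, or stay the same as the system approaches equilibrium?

increase

Q_c = [SO₃]² / ([SO₂]²·[O₂]) = (0.0019)² / ((1.8×10⁻⁴)²·(1.8)) = 62
Q_c = 62 > K_c = 6.1: net reverse reaction.
O₂ is a reactant, so it increases.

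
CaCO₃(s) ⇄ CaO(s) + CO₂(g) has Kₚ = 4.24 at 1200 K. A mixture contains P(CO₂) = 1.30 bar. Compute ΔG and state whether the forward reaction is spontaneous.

(CaCO₃, CaO are pure solids — omitted from Qₚ.)
Qₚ = P(CO₂) = 1.30
ΔG = RT ln(Qₚ/Kₚ) = (8.314 J mol⁻¹ K⁻¹)(1200 K) × ln(1.30/4.24)
   = (9.977 kJ/mol)(-1.182) = -11.8 kJ/mol
ΔG < 0, so the forward reaction is spontaneous (proceeds forward).

ΔG = -11.8 kJ/mol; the forward reaction is spontaneous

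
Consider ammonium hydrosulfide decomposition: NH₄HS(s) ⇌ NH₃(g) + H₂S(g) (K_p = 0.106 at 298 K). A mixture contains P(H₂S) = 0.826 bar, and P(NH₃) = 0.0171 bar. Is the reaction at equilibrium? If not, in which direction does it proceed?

(NH₄HS is a pure solid — omitted from Q_p.)
Q_p = P(NH₃)·P(H₂S) = (0.0171)·(0.826) = 0.0141
Q_p = 0.0141 < K_p = 0.106, so the forward reaction proceeds.

forward (toward products)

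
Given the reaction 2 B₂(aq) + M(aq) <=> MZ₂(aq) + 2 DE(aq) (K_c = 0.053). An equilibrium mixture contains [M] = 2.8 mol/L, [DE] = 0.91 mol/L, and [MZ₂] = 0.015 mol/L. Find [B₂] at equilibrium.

[B₂] = 0.29 mol/L

At equilibrium, K_c = [MZ₂]·[DE]² / ([B₂]²·[M]) = 0.053.
(0.015)·(0.91)² / (([B₂])²·(2.8)) = 0.053
[B₂]² = 0.0837 ⇒ [B₂] = 0.29 mol/L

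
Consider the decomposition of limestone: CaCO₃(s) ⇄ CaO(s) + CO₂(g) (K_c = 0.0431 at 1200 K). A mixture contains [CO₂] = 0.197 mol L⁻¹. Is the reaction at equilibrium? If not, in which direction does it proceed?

(CaCO₃, CaO are pure solids — omitted from Q_c.)
Q_c = [CO₂] = 0.197
Q_c = 0.197 > K_c = 0.0431, so the reverse reaction proceeds.

to the left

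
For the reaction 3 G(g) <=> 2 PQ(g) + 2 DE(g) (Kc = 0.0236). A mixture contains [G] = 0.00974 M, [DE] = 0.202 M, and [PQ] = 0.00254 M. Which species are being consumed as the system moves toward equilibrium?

Qc = [PQ]²·[DE]² / [G]³ = (0.00254)²·(0.202)² / (0.00974)³ = 0.285
Qc = 0.285 > Kc = 0.0236: net reverse reaction.

PQ, DE (products)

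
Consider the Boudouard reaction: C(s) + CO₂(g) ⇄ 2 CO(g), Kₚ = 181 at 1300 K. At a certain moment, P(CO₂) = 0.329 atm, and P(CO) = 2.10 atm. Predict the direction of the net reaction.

(C is a pure solid — omitted from Qₚ.)
Qₚ = P(CO)² / P(CO₂) = (2.10)² / (0.329) = 13.4
Qₚ = 13.4 < Kₚ = 181, so the forward reaction proceeds.

toward products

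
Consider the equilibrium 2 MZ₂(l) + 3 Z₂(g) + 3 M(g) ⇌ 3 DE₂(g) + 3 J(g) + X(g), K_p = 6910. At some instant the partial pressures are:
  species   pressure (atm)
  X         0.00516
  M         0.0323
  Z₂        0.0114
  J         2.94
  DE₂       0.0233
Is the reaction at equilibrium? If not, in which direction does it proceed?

in the reverse direction

(MZ₂ is a pure liquid — omitted from Q_p.)
Q_p = P(DE₂)³·P(J)³·P(X) / (P(Z₂)³·P(M)³) = (0.0233)³·(2.94)³·(0.00516) / ((0.0114)³·(0.0323)³) = 33200
Q_p = 33200 > K_p = 6910, so the reverse reaction proceeds.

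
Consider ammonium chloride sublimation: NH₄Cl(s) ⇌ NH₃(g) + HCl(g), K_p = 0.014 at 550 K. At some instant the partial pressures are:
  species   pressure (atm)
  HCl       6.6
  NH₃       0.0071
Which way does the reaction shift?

to the left

(NH₄Cl is a pure solid — omitted from Q_p.)
Q_p = P(NH₃)·P(HCl) = (0.0071)·(6.6) = 0.047
Q_p = 0.047 > K_p = 0.014, so the reverse reaction proceeds.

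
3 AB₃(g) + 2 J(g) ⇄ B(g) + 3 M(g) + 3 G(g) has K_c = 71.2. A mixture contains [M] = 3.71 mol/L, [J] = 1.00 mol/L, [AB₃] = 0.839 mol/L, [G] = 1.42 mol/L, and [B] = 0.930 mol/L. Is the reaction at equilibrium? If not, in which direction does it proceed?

Q_c = [B]·[M]³·[G]³ / ([AB₃]³·[J]²) = (0.930)·(3.71)³·(1.42)³ / ((0.839)³·(1.00)²) = 230
Q_c = 230 > K_c = 71.2, so the reverse reaction proceeds.

to the left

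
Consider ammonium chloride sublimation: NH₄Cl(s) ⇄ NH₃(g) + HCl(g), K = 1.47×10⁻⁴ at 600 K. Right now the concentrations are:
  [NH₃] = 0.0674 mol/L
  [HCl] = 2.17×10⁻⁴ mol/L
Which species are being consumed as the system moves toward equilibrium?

NH₄Cl (reactants)

(NH₄Cl is a pure solid — omitted from Q.)
Q = [NH₃]·[HCl] = (0.0674)·(2.17×10⁻⁴) = 1.46×10⁻⁵
Q = 1.46×10⁻⁵ < K = 1.47×10⁻⁴: net forward reaction.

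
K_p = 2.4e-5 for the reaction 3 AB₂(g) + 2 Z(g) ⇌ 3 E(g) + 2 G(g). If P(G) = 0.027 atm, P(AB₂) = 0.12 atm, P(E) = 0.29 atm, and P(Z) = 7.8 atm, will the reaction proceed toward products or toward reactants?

reverse (toward reactants)

Q_p = P(E)³·P(G)² / (P(AB₂)³·P(Z)²) = (0.29)³·(0.027)² / ((0.12)³·(7.8)²) = 1.7e-4
Q_p = 1.7e-4 > K_p = 2.4e-5, so the reverse reaction proceeds.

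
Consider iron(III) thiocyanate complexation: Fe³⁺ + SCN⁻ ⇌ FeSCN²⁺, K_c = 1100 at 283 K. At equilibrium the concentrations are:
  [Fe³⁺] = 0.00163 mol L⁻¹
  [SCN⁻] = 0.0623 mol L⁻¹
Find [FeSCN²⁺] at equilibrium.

At equilibrium, K_c = [FeSCN²⁺] / ([Fe³⁺]·[SCN⁻]) = 1100.
([FeSCN²⁺]) / ((0.00163)·(0.0623)) = 1100
[FeSCN²⁺] = 0.112 mol L⁻¹

[FeSCN²⁺] = 0.112 mol L⁻¹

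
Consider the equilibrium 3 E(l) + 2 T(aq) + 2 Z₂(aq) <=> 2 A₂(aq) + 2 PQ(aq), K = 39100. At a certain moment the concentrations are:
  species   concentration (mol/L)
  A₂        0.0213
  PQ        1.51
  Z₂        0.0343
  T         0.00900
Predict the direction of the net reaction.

toward products

(E is a pure liquid — omitted from Q.)
Q = [A₂]²·[PQ]² / ([T]²·[Z₂]²) = (0.0213)²·(1.51)² / ((0.00900)²·(0.0343)²) = 10900
Q = 10900 < K = 39100, so the forward reaction proceeds.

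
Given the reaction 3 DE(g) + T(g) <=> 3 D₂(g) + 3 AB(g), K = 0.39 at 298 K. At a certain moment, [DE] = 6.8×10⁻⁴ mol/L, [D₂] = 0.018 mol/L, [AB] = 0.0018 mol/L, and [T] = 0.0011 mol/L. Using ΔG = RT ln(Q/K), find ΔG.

ΔG = -3.41 kJ/mol

Q = [D₂]³·[AB]³ / ([DE]³·[T]) = (0.018)³·(0.0018)³ / ((6.8×10⁻⁴)³·(0.0011)) = 0.0983
ΔG = RT ln(Q/K) = (8.314 J mol⁻¹ K⁻¹)(298 K) × ln(0.0983/0.39)
   = (2.478 kJ/mol)(-1.378) = -3.41 kJ/mol
ΔG < 0, so the forward reaction is spontaneous (proceeds forward).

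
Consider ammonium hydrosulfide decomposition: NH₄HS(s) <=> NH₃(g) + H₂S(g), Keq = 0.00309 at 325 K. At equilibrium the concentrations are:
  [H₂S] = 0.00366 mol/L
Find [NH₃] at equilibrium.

[NH₃] = 0.844 mol/L

(NH₄HS is a pure solid — omitted from Keq.)
At equilibrium, Keq = [NH₃]·[H₂S] = 0.00309.
([NH₃])·(0.00366) = 0.00309
[NH₃] = 0.844 mol/L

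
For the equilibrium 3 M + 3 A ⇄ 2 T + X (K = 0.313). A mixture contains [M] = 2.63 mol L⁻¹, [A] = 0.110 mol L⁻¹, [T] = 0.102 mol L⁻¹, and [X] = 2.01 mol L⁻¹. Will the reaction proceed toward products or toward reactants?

Q = [T]²·[X] / ([M]³·[A]³) = (0.102)²·(2.01) / ((2.63)³·(0.110)³) = 0.864
Q = 0.864 > K = 0.313, so the reverse reaction proceeds.

to the left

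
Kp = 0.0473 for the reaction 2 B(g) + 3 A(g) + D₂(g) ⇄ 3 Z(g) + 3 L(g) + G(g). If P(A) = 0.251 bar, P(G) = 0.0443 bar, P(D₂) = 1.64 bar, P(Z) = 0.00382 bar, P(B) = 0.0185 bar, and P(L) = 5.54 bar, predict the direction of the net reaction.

Qp = P(Z)³·P(L)³·P(G) / (P(B)²·P(A)³·P(D₂)) = (0.00382)³·(5.54)³·(0.0443) / ((0.0185)²·(0.251)³·(1.64)) = 0.0473
Qp = 0.0473 = Kp, so the system is already at equilibrium.

at equilibrium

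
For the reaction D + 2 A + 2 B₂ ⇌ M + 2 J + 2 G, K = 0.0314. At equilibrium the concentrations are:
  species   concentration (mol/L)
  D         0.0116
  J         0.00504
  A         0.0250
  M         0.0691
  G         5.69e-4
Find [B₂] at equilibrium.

At equilibrium, K = [M]·[J]²·[G]² / ([D]·[A]²·[B₂]²) = 0.0314.
(0.0691)·(0.00504)²·(5.69e-4)² / ((0.0116)·(0.0250)²·([B₂])²) = 0.0314
[B₂]² = 2.50e-6 ⇒ [B₂] = 0.00158 mol/L

[B₂] = 0.00158 mol/L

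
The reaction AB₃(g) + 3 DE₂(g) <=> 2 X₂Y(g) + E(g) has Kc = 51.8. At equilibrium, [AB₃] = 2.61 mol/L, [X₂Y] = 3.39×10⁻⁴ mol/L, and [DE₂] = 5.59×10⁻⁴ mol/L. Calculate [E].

At equilibrium, Kc = [X₂Y]²·[E] / ([AB₃]·[DE₂]³) = 51.8.
(3.39×10⁻⁴)²·([E]) / ((2.61)·(5.59×10⁻⁴)³) = 51.8
[E] = 0.205 mol/L

[E] = 0.205 mol/L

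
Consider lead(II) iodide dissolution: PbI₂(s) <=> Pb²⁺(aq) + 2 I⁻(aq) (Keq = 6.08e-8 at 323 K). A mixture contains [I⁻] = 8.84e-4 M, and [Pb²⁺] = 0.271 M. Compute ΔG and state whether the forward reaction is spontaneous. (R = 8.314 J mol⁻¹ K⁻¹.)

(PbI₂ is a pure solid — omitted from Q.)
Q = [Pb²⁺]·[I⁻]² = (0.271)·(8.84e-4)² = 2.12e-7
ΔG = RT ln(Q/Keq) = (8.314 J mol⁻¹ K⁻¹)(323 K) × ln(2.12e-7/6.08e-8)
   = (2.685 kJ/mol)(1.249) = 3.35 kJ/mol
ΔG > 0, so the forward reaction is non-spontaneous (proceeds in reverse).

ΔG = 3.35 kJ/mol; the forward reaction is non-spontaneous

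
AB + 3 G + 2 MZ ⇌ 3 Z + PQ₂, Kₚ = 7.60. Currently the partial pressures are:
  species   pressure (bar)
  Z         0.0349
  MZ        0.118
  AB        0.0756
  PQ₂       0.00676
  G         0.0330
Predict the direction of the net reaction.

neither direction; the system is at equilibrium

Qₚ = P(Z)³·P(PQ₂) / (P(AB)·P(G)³·P(MZ)²) = (0.0349)³·(0.00676) / ((0.0756)·(0.0330)³·(0.118)²) = 7.60
Qₚ = 7.60 = Kₚ, so the system is already at equilibrium.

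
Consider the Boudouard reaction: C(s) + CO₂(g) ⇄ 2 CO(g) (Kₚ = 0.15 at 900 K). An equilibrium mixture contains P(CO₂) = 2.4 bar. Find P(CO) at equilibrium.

(C is a pure solid — omitted from Kₚ.)
At equilibrium, Kₚ = P(CO)² / P(CO₂) = 0.15.
(P(CO))² / (2.4) = 0.15
P(CO)² = 0.360 ⇒ P(CO) = 0.60 bar

P(CO) = 0.60 bar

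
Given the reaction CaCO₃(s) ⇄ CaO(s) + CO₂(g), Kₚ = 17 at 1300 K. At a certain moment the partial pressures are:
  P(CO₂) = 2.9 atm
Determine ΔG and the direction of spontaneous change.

ΔG = -19.1 kJ/mol; the forward reaction is spontaneous

(CaCO₃, CaO are pure solids — omitted from Qₚ.)
Qₚ = P(CO₂) = 2.90
ΔG = RT ln(Qₚ/Kₚ) = (8.314 J mol⁻¹ K⁻¹)(1300 K) × ln(2.90/17)
   = (10.81 kJ/mol)(-1.769) = -19.1 kJ/mol
ΔG < 0, so the forward reaction is spontaneous (proceeds forward).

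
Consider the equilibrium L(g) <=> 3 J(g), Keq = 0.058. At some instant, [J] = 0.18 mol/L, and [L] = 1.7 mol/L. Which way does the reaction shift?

toward products

Q = [J]³ / [L] = (0.18)³ / (1.7) = 0.0034
Q = 0.0034 < Keq = 0.058, so the forward reaction proceeds.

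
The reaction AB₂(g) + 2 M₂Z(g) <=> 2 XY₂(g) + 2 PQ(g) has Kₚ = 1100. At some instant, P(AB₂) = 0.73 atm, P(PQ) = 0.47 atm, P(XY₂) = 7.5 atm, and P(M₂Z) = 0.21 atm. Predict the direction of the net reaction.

Qₚ = P(XY₂)²·P(PQ)² / (P(AB₂)·P(M₂Z)²) = (7.5)²·(0.47)² / ((0.73)·(0.21)²) = 390
Qₚ = 390 < Kₚ = 1100, so the forward reaction proceeds.

forward (toward products)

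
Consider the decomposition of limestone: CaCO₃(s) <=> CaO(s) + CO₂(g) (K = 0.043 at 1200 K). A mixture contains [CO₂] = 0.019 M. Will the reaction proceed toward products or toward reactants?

(CaCO₃, CaO are pure solids — omitted from Q.)
Q = [CO₂] = 0.019
Q = 0.019 < K = 0.043, so the forward reaction proceeds.

in the forward direction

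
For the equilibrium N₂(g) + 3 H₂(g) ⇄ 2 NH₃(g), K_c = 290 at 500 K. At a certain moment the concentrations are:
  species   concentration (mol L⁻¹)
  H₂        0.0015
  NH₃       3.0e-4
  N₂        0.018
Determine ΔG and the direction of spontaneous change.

Q_c = [NH₃]² / ([N₂]·[H₂]³) = (3.0e-4)² / ((0.018)·(0.0015)³) = 1480
ΔG = RT ln(Q_c/K_c) = (8.314 J mol⁻¹ K⁻¹)(500 K) × ln(1480/290)
   = (4.157 kJ/mol)(1.630) = 6.78 kJ/mol
ΔG > 0, so the forward reaction is non-spontaneous (proceeds in reverse).

ΔG = 6.78 kJ/mol; the forward reaction is non-spontaneous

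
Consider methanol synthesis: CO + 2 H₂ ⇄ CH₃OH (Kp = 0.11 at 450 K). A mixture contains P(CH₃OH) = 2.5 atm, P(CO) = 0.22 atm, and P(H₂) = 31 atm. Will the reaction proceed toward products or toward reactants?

in the forward direction

Qp = P(CH₃OH) / (P(CO)·P(H₂)²) = (2.5) / ((0.22)·(31)²) = 0.012
Qp = 0.012 < Kp = 0.11, so the forward reaction proceeds.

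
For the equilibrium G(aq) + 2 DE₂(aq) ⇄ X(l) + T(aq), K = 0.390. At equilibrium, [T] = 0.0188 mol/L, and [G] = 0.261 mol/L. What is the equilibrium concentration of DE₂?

(X is a pure liquid — omitted from K.)
At equilibrium, K = [T] / ([G]·[DE₂]²) = 0.390.
(0.0188) / ((0.261)·([DE₂])²) = 0.390
[DE₂]² = 0.185 ⇒ [DE₂] = 0.430 mol/L

[DE₂] = 0.430 mol/L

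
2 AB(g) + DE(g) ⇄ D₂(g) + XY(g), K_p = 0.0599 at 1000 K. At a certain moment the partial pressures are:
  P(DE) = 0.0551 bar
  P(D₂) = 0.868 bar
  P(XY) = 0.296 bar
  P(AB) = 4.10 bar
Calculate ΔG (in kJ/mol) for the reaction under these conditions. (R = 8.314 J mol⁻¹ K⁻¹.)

ΔG = 12.7 kJ/mol

Q_p = P(D₂)·P(XY) / (P(AB)²·P(DE)) = (0.868)·(0.296) / ((4.10)²·(0.0551)) = 0.277
ΔG = RT ln(Q_p/K_p) = (8.314 J mol⁻¹ K⁻¹)(1000 K) × ln(0.277/0.0599)
   = (8.314 kJ/mol)(1.531) = 12.7 kJ/mol
ΔG > 0, so the forward reaction is non-spontaneous (proceeds in reverse).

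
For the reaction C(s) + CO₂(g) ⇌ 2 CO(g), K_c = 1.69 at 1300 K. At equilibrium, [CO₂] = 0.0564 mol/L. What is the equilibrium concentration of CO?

(C is a pure solid — omitted from K_c.)
At equilibrium, K_c = [CO]² / [CO₂] = 1.69.
([CO])² / (0.0564) = 1.69
[CO]² = 0.0953 ⇒ [CO] = 0.309 mol/L

[CO] = 0.309 mol/L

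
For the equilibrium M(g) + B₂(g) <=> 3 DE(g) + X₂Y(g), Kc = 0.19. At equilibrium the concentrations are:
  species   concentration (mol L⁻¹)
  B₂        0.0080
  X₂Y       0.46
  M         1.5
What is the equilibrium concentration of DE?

[DE] = 0.17 mol L⁻¹

At equilibrium, Kc = [DE]³·[X₂Y] / ([M]·[B₂]) = 0.19.
([DE])³·(0.46) / ((1.5)·(0.0080)) = 0.19
[DE]³ = 0.00496 ⇒ [DE] = 0.17 mol L⁻¹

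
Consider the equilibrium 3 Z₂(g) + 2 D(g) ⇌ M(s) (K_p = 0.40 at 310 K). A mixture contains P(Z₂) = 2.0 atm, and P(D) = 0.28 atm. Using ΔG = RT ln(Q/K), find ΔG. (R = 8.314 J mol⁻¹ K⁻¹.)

ΔG = 3.56 kJ/mol

(M is a pure solid — omitted from Q_p.)
Q_p = 1 / (P(Z₂)³·P(D)²) = 1 / ((2.0)³·(0.28)²) = 1.59
ΔG = RT ln(Q_p/K_p) = (8.314 J mol⁻¹ K⁻¹)(310 K) × ln(1.59/0.40)
   = (2.577 kJ/mol)(1.380) = 3.56 kJ/mol
ΔG > 0, so the forward reaction is non-spontaneous (proceeds in reverse).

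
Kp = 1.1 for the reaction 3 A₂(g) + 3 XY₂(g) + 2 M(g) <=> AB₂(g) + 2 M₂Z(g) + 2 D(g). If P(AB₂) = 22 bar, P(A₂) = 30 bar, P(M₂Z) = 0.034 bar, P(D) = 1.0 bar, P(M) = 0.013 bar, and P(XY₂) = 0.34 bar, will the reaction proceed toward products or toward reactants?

Qp = P(AB₂)·P(M₂Z)²·P(D)² / (P(A₂)³·P(XY₂)³·P(M)²) = (22)·(0.034)²·(1.0)² / ((30)³·(0.34)³·(0.013)²) = 0.14
Qp = 0.14 < Kp = 1.1, so the forward reaction proceeds.

toward products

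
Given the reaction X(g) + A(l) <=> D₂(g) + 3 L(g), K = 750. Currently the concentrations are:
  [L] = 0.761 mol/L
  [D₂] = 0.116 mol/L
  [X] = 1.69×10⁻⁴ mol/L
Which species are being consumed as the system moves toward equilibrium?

X, A (reactants)

(A is a pure liquid — omitted from Q.)
Q = [D₂]·[L]³ / [X] = (0.116)·(0.761)³ / (1.69×10⁻⁴) = 302
Q = 302 < K = 750: net forward reaction.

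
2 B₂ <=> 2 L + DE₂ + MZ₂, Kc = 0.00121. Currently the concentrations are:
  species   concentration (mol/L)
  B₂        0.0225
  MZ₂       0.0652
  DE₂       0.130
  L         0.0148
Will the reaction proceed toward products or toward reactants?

Qc = [L]²·[DE₂]·[MZ₂] / [B₂]² = (0.0148)²·(0.130)·(0.0652) / (0.0225)² = 0.00367
Qc = 0.00367 > Kc = 0.00121, so the reverse reaction proceeds.

to the left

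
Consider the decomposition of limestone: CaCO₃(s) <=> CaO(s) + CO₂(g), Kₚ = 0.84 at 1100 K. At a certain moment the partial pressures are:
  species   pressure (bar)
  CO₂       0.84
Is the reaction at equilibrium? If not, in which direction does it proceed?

(CaCO₃, CaO are pure solids — omitted from Qₚ.)
Qₚ = P(CO₂) = 0.84
Qₚ = 0.84 = Kₚ, so the system is already at equilibrium.

at equilibrium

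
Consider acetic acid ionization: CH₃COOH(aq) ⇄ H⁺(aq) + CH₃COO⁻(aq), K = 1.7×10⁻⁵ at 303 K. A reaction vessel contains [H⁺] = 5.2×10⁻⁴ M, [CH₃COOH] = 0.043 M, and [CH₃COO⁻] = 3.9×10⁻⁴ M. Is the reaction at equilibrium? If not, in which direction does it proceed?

to the right

Q = [H⁺]·[CH₃COO⁻] / [CH₃COOH] = (5.2×10⁻⁴)·(3.9×10⁻⁴) / (0.043) = 4.7×10⁻⁶
Q = 4.7×10⁻⁶ < K = 1.7×10⁻⁵, so the forward reaction proceeds.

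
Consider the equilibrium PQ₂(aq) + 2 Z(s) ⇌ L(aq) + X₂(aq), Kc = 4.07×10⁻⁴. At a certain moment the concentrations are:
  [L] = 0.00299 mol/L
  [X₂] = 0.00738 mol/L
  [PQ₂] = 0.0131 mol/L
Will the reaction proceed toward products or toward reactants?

(Z is a pure solid — omitted from Qc.)
Qc = [L]·[X₂] / [PQ₂] = (0.00299)·(0.00738) / (0.0131) = 0.00168
Qc = 0.00168 > Kc = 4.07×10⁻⁴, so the reverse reaction proceeds.

in the reverse direction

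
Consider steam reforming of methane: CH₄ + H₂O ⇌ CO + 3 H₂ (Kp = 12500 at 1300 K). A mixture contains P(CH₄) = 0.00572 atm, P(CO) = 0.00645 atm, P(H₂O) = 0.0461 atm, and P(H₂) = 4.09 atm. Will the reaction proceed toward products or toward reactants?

Qp = P(CO)·P(H₂)³ / (P(CH₄)·P(H₂O)) = (0.00645)·(4.09)³ / ((0.00572)·(0.0461)) = 1670
Qp = 1670 < Kp = 12500, so the forward reaction proceeds.

forward (toward products)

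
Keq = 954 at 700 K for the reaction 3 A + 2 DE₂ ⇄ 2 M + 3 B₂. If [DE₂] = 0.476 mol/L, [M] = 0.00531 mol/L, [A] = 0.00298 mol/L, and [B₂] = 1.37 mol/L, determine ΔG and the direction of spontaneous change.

Q = [M]²·[B₂]³ / ([A]³·[DE₂]²) = (0.00531)²·(1.37)³ / ((0.00298)³·(0.476)²) = 12100
ΔG = RT ln(Q/Keq) = (8.314 J mol⁻¹ K⁻¹)(700 K) × ln(12100/954)
   = (5.820 kJ/mol)(2.540) = 14.8 kJ/mol
ΔG > 0, so the forward reaction is non-spontaneous (proceeds in reverse).

ΔG = 14.8 kJ/mol; the forward reaction is non-spontaneous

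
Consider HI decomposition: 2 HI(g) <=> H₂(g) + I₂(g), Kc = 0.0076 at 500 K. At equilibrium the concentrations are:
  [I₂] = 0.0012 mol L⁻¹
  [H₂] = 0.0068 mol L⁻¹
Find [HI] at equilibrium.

[HI] = 0.033 mol L⁻¹

At equilibrium, Kc = [H₂]·[I₂] / [HI]² = 0.0076.
(0.0068)·(0.0012) / ([HI])² = 0.0076
[HI]² = 0.00107 ⇒ [HI] = 0.033 mol L⁻¹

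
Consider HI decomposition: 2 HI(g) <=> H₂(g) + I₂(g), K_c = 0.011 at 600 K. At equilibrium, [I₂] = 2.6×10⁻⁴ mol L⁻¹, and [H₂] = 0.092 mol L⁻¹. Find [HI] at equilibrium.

At equilibrium, K_c = [H₂]·[I₂] / [HI]² = 0.011.
(0.092)·(2.6×10⁻⁴) / ([HI])² = 0.011
[HI]² = 0.00217 ⇒ [HI] = 0.047 mol L⁻¹

[HI] = 0.047 mol L⁻¹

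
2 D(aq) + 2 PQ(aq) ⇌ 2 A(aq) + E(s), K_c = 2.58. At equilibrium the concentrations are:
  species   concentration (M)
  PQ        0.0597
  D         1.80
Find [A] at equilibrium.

[A] = 0.173 M

(E is a pure solid — omitted from K_c.)
At equilibrium, K_c = [A]² / ([D]²·[PQ]²) = 2.58.
([A])² / ((1.80)²·(0.0597)²) = 2.58
[A]² = 0.0298 ⇒ [A] = 0.173 M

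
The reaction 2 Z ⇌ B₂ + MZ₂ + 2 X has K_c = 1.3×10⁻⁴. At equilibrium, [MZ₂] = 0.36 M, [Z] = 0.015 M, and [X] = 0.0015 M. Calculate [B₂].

At equilibrium, K_c = [B₂]·[MZ₂]·[X]² / [Z]² = 1.3×10⁻⁴.
([B₂])·(0.36)·(0.0015)² / (0.015)² = 1.3×10⁻⁴
[B₂] = 0.0361 = 0.036 M

[B₂] = 0.036 M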